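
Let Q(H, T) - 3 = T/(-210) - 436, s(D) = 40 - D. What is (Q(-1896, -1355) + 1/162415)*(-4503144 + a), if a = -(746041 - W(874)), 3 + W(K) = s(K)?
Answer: 7637901799186513/3410715 ≈ 2.2394e+9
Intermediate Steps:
W(K) = 37 - K (W(K) = -3 + (40 - K) = 37 - K)
Q(H, T) = -433 - T/210 (Q(H, T) = 3 + (T/(-210) - 436) = 3 + (-T/210 - 436) = 3 + (-436 - T/210) = -433 - T/210)
a = -746878 (a = -(746041 - (37 - 1*874)) = -(746041 - (37 - 874)) = -(746041 - 1*(-837)) = -(746041 + 837) = -1*746878 = -746878)
(Q(-1896, -1355) + 1/162415)*(-4503144 + a) = ((-433 - 1/210*(-1355)) + 1/162415)*(-4503144 - 746878) = ((-433 + 271/42) + 1/162415)*(-5250022) = (-17915/42 + 1/162415)*(-5250022) = -2909664683/6821430*(-5250022) = 7637901799186513/3410715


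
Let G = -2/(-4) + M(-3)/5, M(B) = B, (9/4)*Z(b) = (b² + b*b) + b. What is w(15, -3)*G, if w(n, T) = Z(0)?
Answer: 0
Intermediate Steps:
Z(b) = 4*b/9 + 8*b²/9 (Z(b) = 4*((b² + b*b) + b)/9 = 4*((b² + b²) + b)/9 = 4*(2*b² + b)/9 = 4*(b + 2*b²)/9 = 4*b/9 + 8*b²/9)
w(n, T) = 0 (w(n, T) = (4/9)*0*(1 + 2*0) = (4/9)*0*(1 + 0) = (4/9)*0*1 = 0)
G = -⅒ (G = -2/(-4) - 3/5 = -2*(-¼) - 3*⅕ = ½ - ⅗ = -⅒ ≈ -0.10000)
w(15, -3)*G = 0*(-⅒) = 0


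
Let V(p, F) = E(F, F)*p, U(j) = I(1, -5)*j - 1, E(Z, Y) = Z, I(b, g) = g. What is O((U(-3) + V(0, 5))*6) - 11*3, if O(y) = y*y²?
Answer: 592671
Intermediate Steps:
U(j) = -1 - 5*j (U(j) = -5*j - 1 = -1 - 5*j)
V(p, F) = F*p
O(y) = y³
O((U(-3) + V(0, 5))*6) - 11*3 = (((-1 - 5*(-3)) + 5*0)*6)³ - 11*3 = (((-1 + 15) + 0)*6)³ - 33 = ((14 + 0)*6)³ - 33 = (14*6)³ - 33 = 84³ - 33 = 592704 - 33 = 592671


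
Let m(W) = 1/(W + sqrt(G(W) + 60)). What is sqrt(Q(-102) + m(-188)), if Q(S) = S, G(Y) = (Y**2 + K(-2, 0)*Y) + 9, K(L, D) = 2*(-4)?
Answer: sqrt(-102 + 1/(-188 + sqrt(36917))) ≈ 10.088*I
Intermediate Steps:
K(L, D) = -8
G(Y) = 9 + Y**2 - 8*Y (G(Y) = (Y**2 - 8*Y) + 9 = 9 + Y**2 - 8*Y)
m(W) = 1/(W + sqrt(69 + W**2 - 8*W)) (m(W) = 1/(W + sqrt((9 + W**2 - 8*W) + 60)) = 1/(W + sqrt(69 + W**2 - 8*W)))
sqrt(Q(-102) + m(-188)) = sqrt(-102 + 1/(-188 + sqrt(69 + (-188)**2 - 8*(-188)))) = sqrt(-102 + 1/(-188 + sqrt(69 + 35344 + 1504))) = sqrt(-102 + 1/(-188 + sqrt(36917)))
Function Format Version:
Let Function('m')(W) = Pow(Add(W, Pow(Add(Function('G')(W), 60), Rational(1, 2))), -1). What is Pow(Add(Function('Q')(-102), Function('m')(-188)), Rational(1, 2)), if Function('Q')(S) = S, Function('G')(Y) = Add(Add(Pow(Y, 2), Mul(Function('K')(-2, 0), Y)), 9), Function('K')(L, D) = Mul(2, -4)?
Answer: Pow(Add(-102, Pow(Add(-188, Pow(36917, Rational(1, 2))), -1)), Rational(1, 2)) ≈ Mul(10.088, I)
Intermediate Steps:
Function('K')(L, D) = -8
Function('G')(Y) = Add(9, Pow(Y, 2), Mul(-8, Y)) (Function('G')(Y) = Add(Add(Pow(Y, 2), Mul(-8, Y)), 9) = Add(9, Pow(Y, 2), Mul(-8, Y)))
Function('m')(W) = Pow(Add(W, Pow(Add(69, Pow(W, 2), Mul(-8, W)), Rational(1, 2))), -1) (Function('m')(W) = Pow(Add(W, Pow(Add(Add(9, Pow(W, 2), Mul(-8, W)), 60), Rational(1, 2))), -1) = Pow(Add(W, Pow(Add(69, Pow(W, 2), Mul(-8, W)), Rational(1, 2))), -1))
Pow(Add(Function('Q')(-102), Function('m')(-188)), Rational(1, 2)) = Pow(Add(-102, Pow(Add(-188, Pow(Add(69, Pow(-188, 2), Mul(-8, -188)), Rational(1, 2))), -1)), Rational(1, 2)) = Pow(Add(-102, Pow(Add(-188, Pow(Add(69, 35344, 1504), Rational(1, 2))), -1)), Rational(1, 2)) = Pow(Add(-102, Pow(Add(-188, Pow(36917, Rational(1, 2))), -1)), Rational(1, 2))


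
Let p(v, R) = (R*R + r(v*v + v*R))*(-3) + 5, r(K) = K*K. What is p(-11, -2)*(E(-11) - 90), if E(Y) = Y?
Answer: 6196754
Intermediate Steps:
r(K) = K**2
p(v, R) = 5 - 3*R**2 - 3*(v**2 + R*v)**2 (p(v, R) = (R*R + (v*v + v*R)**2)*(-3) + 5 = (R**2 + (v**2 + R*v)**2)*(-3) + 5 = (-3*R**2 - 3*(v**2 + R*v)**2) + 5 = 5 - 3*R**2 - 3*(v**2 + R*v)**2)
p(-11, -2)*(E(-11) - 90) = (5 - 3*(-2)**2 - 3*(-11)**2*(-2 - 11)**2)*(-11 - 90) = (5 - 3*4 - 3*121*(-13)**2)*(-101) = (5 - 12 - 3*121*169)*(-101) = (5 - 12 - 61347)*(-101) = -61354*(-101) = 6196754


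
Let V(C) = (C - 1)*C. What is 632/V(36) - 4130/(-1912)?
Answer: 801523/301140 ≈ 2.6616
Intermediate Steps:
V(C) = C*(-1 + C) (V(C) = (-1 + C)*C = C*(-1 + C))
632/V(36) - 4130/(-1912) = 632/((36*(-1 + 36))) - 4130/(-1912) = 632/((36*35)) - 4130*(-1/1912) = 632/1260 + 2065/956 = 632*(1/1260) + 2065/956 = 158/315 + 2065/956 = 801523/301140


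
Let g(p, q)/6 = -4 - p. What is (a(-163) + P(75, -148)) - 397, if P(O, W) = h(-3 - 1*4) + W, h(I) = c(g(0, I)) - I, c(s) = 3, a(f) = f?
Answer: -698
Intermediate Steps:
g(p, q) = -24 - 6*p (g(p, q) = 6*(-4 - p) = -24 - 6*p)
h(I) = 3 - I
P(O, W) = 10 + W (P(O, W) = (3 - (-3 - 1*4)) + W = (3 - (-3 - 4)) + W = (3 - 1*(-7)) + W = (3 + 7) + W = 10 + W)
(a(-163) + P(75, -148)) - 397 = (-163 + (10 - 148)) - 397 = (-163 - 138) - 397 = -301 - 397 = -698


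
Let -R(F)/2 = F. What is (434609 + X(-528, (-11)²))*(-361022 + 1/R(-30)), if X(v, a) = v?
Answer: -9402767012839/60 ≈ -1.5671e+11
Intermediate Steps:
R(F) = -2*F
(434609 + X(-528, (-11)²))*(-361022 + 1/R(-30)) = (434609 - 528)*(-361022 + 1/(-2*(-30))) = 434081*(-361022 + 1/60) = 434081*(-21661319/60) = -9402767012839/60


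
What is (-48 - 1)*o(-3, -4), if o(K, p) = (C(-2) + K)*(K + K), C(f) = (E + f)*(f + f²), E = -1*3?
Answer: -3822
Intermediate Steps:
E = -3
C(f) = (-3 + f)*(f + f²)
o(K, p) = 2*K*(-10 + K) (o(K, p) = (-2*(-3 + (-2)² - 2*(-2)) + K)*(K + K) = (-2*(-3 + 4 + 4) + K)*(2*K) = (-2*5 + K)*(2*K) = (-10 + K)*(2*K) = 2*K*(-10 + K))
(-48 - 1)*o(-3, -4) = (-48 - 1)*(2*(-3)*(-10 - 3)) = -98*(-3)*(-13) = -49*78 = -3822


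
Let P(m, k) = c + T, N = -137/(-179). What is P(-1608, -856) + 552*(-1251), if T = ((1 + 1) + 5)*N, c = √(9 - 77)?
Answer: -123607849/179 + 2*I*√17 ≈ -6.9055e+5 + 8.2462*I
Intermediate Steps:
c = 2*I*√17 (c = √(-68) = 2*I*√17 ≈ 8.2462*I)
N = 137/179 (N = -137*(-1/179) = 137/179 ≈ 0.76536)
T = 959/179 (T = ((1 + 1) + 5)*(137/179) = (2 + 5)*(137/179) = 7*(137/179) = 959/179 ≈ 5.3575)
P(m, k) = 959/179 + 2*I*√17 (P(m, k) = 2*I*√17 + 959/179 = 959/179 + 2*I*√17)
P(-1608, -856) + 552*(-1251) = (959/179 + 2*I*√17) + 552*(-1251) = (959/179 + 2*I*√17) - 690552 = -123607849/179 + 2*I*√17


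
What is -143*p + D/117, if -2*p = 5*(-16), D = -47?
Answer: -669287/117 ≈ -5720.4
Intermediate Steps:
p = 40 (p = -5*(-16)/2 = -½*(-80) = 40)
-143*p + D/117 = -143*40 - 47/117 = -5720 - 47*1/117 = -5720 - 47/117 = -669287/117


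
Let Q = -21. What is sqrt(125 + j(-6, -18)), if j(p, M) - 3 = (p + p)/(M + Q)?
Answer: 2*sqrt(5421)/13 ≈ 11.327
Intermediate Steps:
j(p, M) = 3 + 2*p/(-21 + M) (j(p, M) = 3 + (p + p)/(M - 21) = 3 + (2*p)/(-21 + M) = 3 + 2*p/(-21 + M))
sqrt(125 + j(-6, -18)) = sqrt(125 + (-63 + 2*(-6) + 3*(-18))/(-21 - 18)) = sqrt(125 + (-63 - 12 - 54)/(-39)) = sqrt(125 - 1/39*(-129)) = sqrt(125 + 43/13) = sqrt(1668/13) = 2*sqrt(5421)/13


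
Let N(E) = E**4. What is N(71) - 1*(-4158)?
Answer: 25415839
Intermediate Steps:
N(71) - 1*(-4158) = 71**4 - 1*(-4158) = 25411681 + 4158 = 25415839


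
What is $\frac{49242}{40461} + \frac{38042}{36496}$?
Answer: $\frac{556058899}{246110776} \approx 2.2594$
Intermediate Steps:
$\frac{49242}{40461} + \frac{38042}{36496} = 49242 \cdot \frac{1}{40461} + 38042 \cdot \frac{1}{36496} = \frac{16414}{13487} + \frac{19021}{18248} = \frac{556058899}{246110776}$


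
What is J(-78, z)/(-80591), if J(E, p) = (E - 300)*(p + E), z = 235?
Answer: 8478/11513 ≈ 0.73639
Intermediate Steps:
J(E, p) = (-300 + E)*(E + p)
J(-78, z)/(-80591) = ((-78)**2 - 300*(-78) - 300*235 - 78*235)/(-80591) = (6084 + 23400 - 70500 - 18330)*(-1/80591) = -59346*(-1/80591) = 8478/11513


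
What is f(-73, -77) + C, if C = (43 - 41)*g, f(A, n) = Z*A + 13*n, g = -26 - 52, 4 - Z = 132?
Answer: 8187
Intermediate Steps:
Z = -128 (Z = 4 - 1*132 = 4 - 132 = -128)
g = -78
f(A, n) = -128*A + 13*n
C = -156 (C = (43 - 41)*(-78) = 2*(-78) = -156)
f(-73, -77) + C = (-128*(-73) + 13*(-77)) - 156 = (9344 - 1001) - 156 = 8343 - 156 = 8187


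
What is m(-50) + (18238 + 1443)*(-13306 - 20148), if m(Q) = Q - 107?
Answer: -658408331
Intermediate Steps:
m(Q) = -107 + Q
m(-50) + (18238 + 1443)*(-13306 - 20148) = (-107 - 50) + (18238 + 1443)*(-13306 - 20148) = -157 + 19681*(-33454) = -157 - 658408174 = -658408331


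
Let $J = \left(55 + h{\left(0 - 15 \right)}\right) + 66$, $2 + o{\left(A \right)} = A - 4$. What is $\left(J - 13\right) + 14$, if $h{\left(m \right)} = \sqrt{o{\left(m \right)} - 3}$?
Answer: $122 + 2 i \sqrt{6} \approx 122.0 + 4.899 i$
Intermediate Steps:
$o{\left(A \right)} = -6 + A$ ($o{\left(A \right)} = -2 + \left(A - 4\right) = -2 + \left(-4 + A\right) = -6 + A$)
$h{\left(m \right)} = \sqrt{-9 + m}$ ($h{\left(m \right)} = \sqrt{\left(-6 + m\right) - 3} = \sqrt{-9 + m}$)
$J = 121 + 2 i \sqrt{6}$ ($J = \left(55 + \sqrt{-9 + \left(0 - 15\right)}\right) + 66 = \left(55 + \sqrt{-9 - 15}\right) + 66 = \left(55 + \sqrt{-24}\right) + 66 = \left(55 + 2 i \sqrt{6}\right) + 66 = 121 + 2 i \sqrt{6} \approx 121.0 + 4.899 i$)
$\left(J - 13\right) + 14 = \left(\left(121 + 2 i \sqrt{6}\right) - 13\right) + 14 = \left(108 + 2 i \sqrt{6}\right) + 14 = 122 + 2 i \sqrt{6}$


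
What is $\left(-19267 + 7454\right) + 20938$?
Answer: $9125$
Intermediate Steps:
$\left(-19267 + 7454\right) + 20938 = -11813 + 20938 = 9125$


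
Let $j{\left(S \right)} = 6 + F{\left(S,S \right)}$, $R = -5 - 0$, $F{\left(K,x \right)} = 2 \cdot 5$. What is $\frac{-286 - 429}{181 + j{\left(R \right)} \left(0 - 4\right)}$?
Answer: $- \frac{55}{9} \approx -6.1111$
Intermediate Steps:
$F{\left(K,x \right)} = 10$
$R = -5$ ($R = -5 + 0 = -5$)
$j{\left(S \right)} = 16$ ($j{\left(S \right)} = 6 + 10 = 16$)
$\frac{-286 - 429}{181 + j{\left(R \right)} \left(0 - 4\right)} = \frac{-286 - 429}{181 + 16 \left(0 - 4\right)} = - \frac{715}{181 + 16 \left(0 - 4\right)} = - \frac{715}{181 + 16 \left(-4\right)} = - \frac{715}{181 - 64} = - \frac{715}{117} = \left(-715\right) \frac{1}{117} = - \frac{55}{9}$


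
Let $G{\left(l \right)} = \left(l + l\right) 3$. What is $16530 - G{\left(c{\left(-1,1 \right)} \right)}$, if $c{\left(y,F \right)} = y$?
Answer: $16536$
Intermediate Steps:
$G{\left(l \right)} = 6 l$ ($G{\left(l \right)} = 2 l 3 = 6 l$)
$16530 - G{\left(c{\left(-1,1 \right)} \right)} = 16530 - 6 \left(-1\right) = 16530 - -6 = 16530 + 6 = 16536$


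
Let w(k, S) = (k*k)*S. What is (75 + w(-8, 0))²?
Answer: 5625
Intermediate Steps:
w(k, S) = S*k² (w(k, S) = k²*S = S*k²)
(75 + w(-8, 0))² = (75 + 0*(-8)²)² = (75 + 0*64)² = (75 + 0)² = 75² = 5625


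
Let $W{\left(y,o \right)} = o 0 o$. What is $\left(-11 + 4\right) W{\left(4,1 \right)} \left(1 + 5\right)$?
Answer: $0$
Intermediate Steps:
$W{\left(y,o \right)} = 0$ ($W{\left(y,o \right)} = 0 o = 0$)
$\left(-11 + 4\right) W{\left(4,1 \right)} \left(1 + 5\right) = \left(-11 + 4\right) 0 \left(1 + 5\right) = - 7 \cdot 0 \cdot 6 = \left(-7\right) 0 = 0$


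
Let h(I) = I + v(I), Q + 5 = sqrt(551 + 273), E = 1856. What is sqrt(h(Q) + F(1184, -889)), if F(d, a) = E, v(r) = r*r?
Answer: 3*sqrt(300 - 2*sqrt(206)) ≈ 49.413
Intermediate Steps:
v(r) = r**2
F(d, a) = 1856
Q = -5 + 2*sqrt(206) (Q = -5 + sqrt(551 + 273) = -5 + sqrt(824) = -5 + 2*sqrt(206) ≈ 23.705)
h(I) = I + I**2
sqrt(h(Q) + F(1184, -889)) = sqrt((-5 + 2*sqrt(206))*(1 + (-5 + 2*sqrt(206))) + 1856) = sqrt((-5 + 2*sqrt(206))*(-4 + 2*sqrt(206)) + 1856) = sqrt(1856 + (-5 + 2*sqrt(206))*(-4 + 2*sqrt(206)))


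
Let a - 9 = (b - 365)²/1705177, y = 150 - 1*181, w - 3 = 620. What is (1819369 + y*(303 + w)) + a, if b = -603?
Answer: 3053413645968/1705177 ≈ 1.7907e+6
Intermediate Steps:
w = 623 (w = 3 + 620 = 623)
y = -31 (y = 150 - 181 = -31)
a = 16283617/1705177 (a = 9 + (-603 - 365)²/1705177 = 9 + (-968)²*(1/1705177) = 9 + 937024*(1/1705177) = 9 + 937024/1705177 = 16283617/1705177 ≈ 9.5495)
(1819369 + y*(303 + w)) + a = (1819369 - 31*(303 + 623)) + 16283617/1705177 = (1819369 - 31*926) + 16283617/1705177 = (1819369 - 28706) + 16283617/1705177 = 1790663 + 16283617/1705177 = 3053413645968/1705177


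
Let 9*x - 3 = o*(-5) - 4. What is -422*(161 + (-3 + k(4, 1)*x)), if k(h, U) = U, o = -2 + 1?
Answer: -601772/9 ≈ -66864.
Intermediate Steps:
o = -1
x = 4/9 (x = ⅓ + (-1*(-5) - 4)/9 = ⅓ + (5 - 4)/9 = ⅓ + (⅑)*1 = ⅓ + ⅑ = 4/9 ≈ 0.44444)
-422*(161 + (-3 + k(4, 1)*x)) = -422*(161 + (-3 + 1*(4/9))) = -422*(161 + (-3 + 4/9)) = -422*(161 - 23/9) = -422*1426/9 = -601772/9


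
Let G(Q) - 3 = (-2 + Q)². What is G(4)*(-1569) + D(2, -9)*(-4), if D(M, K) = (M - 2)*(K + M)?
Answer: -10983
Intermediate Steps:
D(M, K) = (-2 + M)*(K + M)
G(Q) = 3 + (-2 + Q)²
G(4)*(-1569) + D(2, -9)*(-4) = (3 + (-2 + 4)²)*(-1569) + (2² - 2*(-9) - 2*2 - 9*2)*(-4) = (3 + 2²)*(-1569) + (4 + 18 - 4 - 18)*(-4) = (3 + 4)*(-1569) + 0*(-4) = 7*(-1569) + 0 = -10983 + 0 = -10983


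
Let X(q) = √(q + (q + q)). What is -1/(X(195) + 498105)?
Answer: -11069/5513524232 + √65/82702863480 ≈ -2.0075e-6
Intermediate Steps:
X(q) = √3*√q (X(q) = √(q + 2*q) = √(3*q) = √3*√q)
-1/(X(195) + 498105) = -1/(√3*√195 + 498105) = -1/(3*√65 + 498105) = -1/(498105 + 3*√65)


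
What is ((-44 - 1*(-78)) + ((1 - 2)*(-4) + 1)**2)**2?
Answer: 3481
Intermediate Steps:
((-44 - 1*(-78)) + ((1 - 2)*(-4) + 1)**2)**2 = ((-44 + 78) + (-1*(-4) + 1)**2)**2 = (34 + (4 + 1)**2)**2 = (34 + 5**2)**2 = (34 + 25)**2 = 59**2 = 3481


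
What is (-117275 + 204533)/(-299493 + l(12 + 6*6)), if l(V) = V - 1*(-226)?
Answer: -87258/299219 ≈ -0.29162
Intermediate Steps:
l(V) = 226 + V (l(V) = V + 226 = 226 + V)
(-117275 + 204533)/(-299493 + l(12 + 6*6)) = (-117275 + 204533)/(-299493 + (226 + (12 + 6*6))) = 87258/(-299493 + (226 + (12 + 36))) = 87258/(-299493 + (226 + 48)) = 87258/(-299493 + 274) = 87258/(-299219) = 87258*(-1/299219) = -87258/299219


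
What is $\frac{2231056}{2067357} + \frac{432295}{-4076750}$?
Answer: $\frac{1640349890737}{1685619529950} \approx 0.97314$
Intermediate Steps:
$\frac{2231056}{2067357} + \frac{432295}{-4076750} = 2231056 \cdot \frac{1}{2067357} + 432295 \left(- \frac{1}{4076750}\right) = \frac{2231056}{2067357} - \frac{86459}{815350} = \frac{1640349890737}{1685619529950}$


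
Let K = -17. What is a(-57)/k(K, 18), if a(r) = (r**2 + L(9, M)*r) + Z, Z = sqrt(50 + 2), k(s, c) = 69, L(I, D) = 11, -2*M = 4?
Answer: 38 + 2*sqrt(13)/69 ≈ 38.104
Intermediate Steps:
M = -2 (M = -1/2*4 = -2)
Z = 2*sqrt(13) (Z = sqrt(52) = 2*sqrt(13) ≈ 7.2111)
a(r) = r**2 + 2*sqrt(13) + 11*r (a(r) = (r**2 + 11*r) + 2*sqrt(13) = r**2 + 2*sqrt(13) + 11*r)
a(-57)/k(K, 18) = ((-57)**2 + 2*sqrt(13) + 11*(-57))/69 = (3249 + 2*sqrt(13) - 627)*(1/69) = (2622 + 2*sqrt(13))*(1/69) = 38 + 2*sqrt(13)/69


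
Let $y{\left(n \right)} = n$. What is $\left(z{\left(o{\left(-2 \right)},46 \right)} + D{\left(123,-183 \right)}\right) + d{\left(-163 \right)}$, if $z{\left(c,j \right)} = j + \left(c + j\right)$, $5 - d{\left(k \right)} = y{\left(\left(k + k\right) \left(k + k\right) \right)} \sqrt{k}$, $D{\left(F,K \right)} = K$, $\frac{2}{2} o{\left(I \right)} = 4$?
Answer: $-82 - 106276 i \sqrt{163} \approx -82.0 - 1.3568 \cdot 10^{6} i$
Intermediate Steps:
$o{\left(I \right)} = 4$
$d{\left(k \right)} = 5 - 4 k^{\frac{5}{2}}$ ($d{\left(k \right)} = 5 - \left(k + k\right) \left(k + k\right) \sqrt{k} = 5 - 2 k 2 k \sqrt{k} = 5 - 4 k^{2} \sqrt{k} = 5 - 4 k^{\frac{5}{2}}$)
$z{\left(c,j \right)} = c + 2 j$
$\left(z{\left(o{\left(-2 \right)},46 \right)} + D{\left(123,-183 \right)}\right) + d{\left(-163 \right)} = \left(\left(4 + 2 \cdot 46\right) - 183\right) + \left(5 - 4 \left(-163\right)^{\frac{5}{2}}\right) = \left(\left(4 + 92\right) - 183\right) + \left(5 - 4 \cdot 26569 i \sqrt{163}\right) = \left(96 - 183\right) + \left(5 - 106276 i \sqrt{163}\right) = -87 + \left(5 - 106276 i \sqrt{163}\right) = -82 - 106276 i \sqrt{163}$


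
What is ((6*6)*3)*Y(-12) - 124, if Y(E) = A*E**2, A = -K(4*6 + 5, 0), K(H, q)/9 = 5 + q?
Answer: -699964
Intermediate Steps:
K(H, q) = 45 + 9*q (K(H, q) = 9*(5 + q) = 45 + 9*q)
A = -45 (A = -(45 + 9*0) = -(45 + 0) = -1*45 = -45)
Y(E) = -45*E**2
((6*6)*3)*Y(-12) - 124 = ((6*6)*3)*(-45*(-12)**2) - 124 = (36*3)*(-45*144) - 124 = 108*(-6480) - 124 = -699840 - 124 = -699964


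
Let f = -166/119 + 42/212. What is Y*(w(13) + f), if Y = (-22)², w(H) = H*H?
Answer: 512233898/6307 ≈ 81217.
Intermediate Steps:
f = -15097/12614 (f = -166*1/119 + 42*(1/212) = -166/119 + 21/106 = -15097/12614 ≈ -1.1968)
w(H) = H²
Y = 484
Y*(w(13) + f) = 484*(13² - 15097/12614) = 484*(169 - 15097/12614) = 484*(2116669/12614) = 512233898/6307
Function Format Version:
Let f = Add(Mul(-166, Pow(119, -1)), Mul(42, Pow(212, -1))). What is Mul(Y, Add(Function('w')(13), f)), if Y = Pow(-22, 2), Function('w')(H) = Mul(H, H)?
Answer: Rational(512233898, 6307) ≈ 81217.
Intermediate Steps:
f = Rational(-15097, 12614) (f = Add(Mul(-166, Rational(1, 119)), Mul(42, Rational(1, 212))) = Add(Rational(-166, 119), Rational(21, 106)) = Rational(-15097, 12614) ≈ -1.1968)
Function('w')(H) = Pow(H, 2)
Y = 484
Mul(Y, Add(Function('w')(13), f)) = Mul(484, Add(Pow(13, 2), Rational(-15097, 12614))) = Mul(484, Add(169, Rational(-15097, 12614))) = Mul(484, Rational(2116669, 12614)) = Rational(512233898, 6307)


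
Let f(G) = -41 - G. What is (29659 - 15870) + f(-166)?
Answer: 13914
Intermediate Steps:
(29659 - 15870) + f(-166) = (29659 - 15870) + (-41 - 1*(-166)) = 13789 + (-41 + 166) = 13789 + 125 = 13914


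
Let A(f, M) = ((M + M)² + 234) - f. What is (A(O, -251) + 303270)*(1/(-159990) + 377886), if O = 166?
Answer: 5595809360282423/26665 ≈ 2.0986e+11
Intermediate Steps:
A(f, M) = 234 - f + 4*M² (A(f, M) = ((2*M)² + 234) - f = (4*M² + 234) - f = (234 + 4*M²) - f = 234 - f + 4*M²)
(A(O, -251) + 303270)*(1/(-159990) + 377886) = ((234 - 1*166 + 4*(-251)²) + 303270)*(1/(-159990) + 377886) = ((234 - 166 + 4*63001) + 303270)*(-1/159990 + 377886) = ((234 - 166 + 252004) + 303270)*(60457981139/159990) = (252072 + 303270)*(60457981139/159990) = 555342*(60457981139/159990) = 5595809360282423/26665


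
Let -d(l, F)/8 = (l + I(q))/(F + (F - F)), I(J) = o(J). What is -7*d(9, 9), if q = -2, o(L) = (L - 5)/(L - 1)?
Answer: 1904/27 ≈ 70.519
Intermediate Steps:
o(L) = (-5 + L)/(-1 + L)
I(J) = (-5 + J)/(-1 + J)
d(l, F) = -8*(7/3 + l)/F (d(l, F) = -8*(l + (-5 - 2)/(-1 - 2))/(F + (F - F)) = -8*(l - 7/(-3))/(F + 0) = -8*(l - ⅓*(-7))/F = -8*(l + 7/3)/F = -8*(7/3 + l)/F)
-7*d(9, 9) = -56*(-7 - 3*9)/(3*9) = -56*(-7 - 27)/(3*9) = -56*(-34)/(3*9) = -7*(-272/27) = 1904/27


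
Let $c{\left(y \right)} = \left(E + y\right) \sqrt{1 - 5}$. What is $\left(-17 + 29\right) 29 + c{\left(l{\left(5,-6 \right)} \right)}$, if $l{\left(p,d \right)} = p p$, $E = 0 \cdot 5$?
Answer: $348 + 50 i \approx 348.0 + 50.0 i$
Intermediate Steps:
$E = 0$
$l{\left(p,d \right)} = p^{2}$
$c{\left(y \right)} = 2 i y$ ($c{\left(y \right)} = \left(0 + y\right) \sqrt{1 - 5} = y \sqrt{-4} = y 2 i = 2 i y$)
$\left(-17 + 29\right) 29 + c{\left(l{\left(5,-6 \right)} \right)} = \left(-17 + 29\right) 29 + 2 i 5^{2} = 12 \cdot 29 + 2 i 25 = 348 + 50 i$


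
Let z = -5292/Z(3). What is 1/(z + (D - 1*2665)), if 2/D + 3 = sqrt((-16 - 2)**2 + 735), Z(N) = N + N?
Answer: -1862172/6605113441 - sqrt(1059)/6605113441 ≈ -0.00028193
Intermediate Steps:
Z(N) = 2*N
D = 2/(-3 + sqrt(1059)) (D = 2/(-3 + sqrt((-16 - 2)**2 + 735)) = 2/(-3 + sqrt((-18)**2 + 735)) = 2/(-3 + sqrt(324 + 735)) = 2/(-3 + sqrt(1059)) ≈ 0.067700)
z = -882 (z = -5292/(2*3) = -5292/6 = -5292*1/6 = -882)
1/(z + (D - 1*2665)) = 1/(-882 + ((1/175 + sqrt(1059)/525) - 1*2665)) = 1/(-882 + ((1/175 + sqrt(1059)/525) - 2665)) = 1/(-882 + (-466374/175 + sqrt(1059)/525)) = 1/(-620724/175 + sqrt(1059)/525)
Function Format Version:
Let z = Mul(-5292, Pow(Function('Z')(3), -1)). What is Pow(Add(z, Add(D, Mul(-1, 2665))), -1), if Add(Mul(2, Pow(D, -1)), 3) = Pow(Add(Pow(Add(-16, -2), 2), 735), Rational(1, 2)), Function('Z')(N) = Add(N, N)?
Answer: Add(Rational(-1862172, 6605113441), Mul(Rational(-1, 6605113441), Pow(1059, Rational(1, 2)))) ≈ -0.00028193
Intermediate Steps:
Function('Z')(N) = Mul(2, N)
D = Mul(2, Pow(Add(-3, Pow(1059, Rational(1, 2))), -1)) (D = Mul(2, Pow(Add(-3, Pow(Add(Pow(Add(-16, -2), 2), 735), Rational(1, 2))), -1)) = Mul(2, Pow(Add(-3, Pow(Add(Pow(-18, 2), 735), Rational(1, 2))), -1)) = Mul(2, Pow(Add(-3, Pow(Add(324, 735), Rational(1, 2))), -1)) = Mul(2, Pow(Add(-3, Pow(1059, Rational(1, 2))), -1)) ≈ 0.067700)
z = -882 (z = Mul(-5292, Pow(Mul(2, 3), -1)) = Mul(-5292, Pow(6, -1)) = Mul(-5292, Rational(1, 6)) = -882)
Pow(Add(z, Add(D, Mul(-1, 2665))), -1) = Pow(Add(-882, Add(Add(Rational(1, 175), Mul(Rational(1, 525), Pow(1059, Rational(1, 2)))), Mul(-1, 2665))), -1) = Pow(Add(-882, Add(Add(Rational(1, 175), Mul(Rational(1, 525), Pow(1059, Rational(1, 2)))), -2665)), -1) = Pow(Add(-882, Add(Rational(-466374, 175), Mul(Rational(1, 525), Pow(1059, Rational(1, 2))))), -1) = Pow(Add(Rational(-620724, 175), Mul(Rational(1, 525), Pow(1059, Rational(1, 2)))), -1)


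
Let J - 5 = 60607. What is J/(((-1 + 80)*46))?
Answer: 30306/1817 ≈ 16.679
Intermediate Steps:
J = 60612 (J = 5 + 60607 = 60612)
J/(((-1 + 80)*46)) = 60612/(((-1 + 80)*46)) = 60612/((79*46)) = 60612/3634 = 60612*(1/3634) = 30306/1817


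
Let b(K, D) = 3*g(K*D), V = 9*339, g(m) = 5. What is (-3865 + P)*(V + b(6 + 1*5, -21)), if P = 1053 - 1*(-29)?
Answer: -8532678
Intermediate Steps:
P = 1082 (P = 1053 + 29 = 1082)
V = 3051
b(K, D) = 15 (b(K, D) = 3*5 = 15)
(-3865 + P)*(V + b(6 + 1*5, -21)) = (-3865 + 1082)*(3051 + 15) = -2783*3066 = -8532678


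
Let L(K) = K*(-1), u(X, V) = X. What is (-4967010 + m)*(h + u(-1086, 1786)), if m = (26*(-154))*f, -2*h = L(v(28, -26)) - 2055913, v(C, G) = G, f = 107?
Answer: -5540345976085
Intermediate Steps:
L(K) = -K
h = 2055887/2 (h = -(-1*(-26) - 2055913)/2 = -(26 - 2055913)/2 = -½*(-2055887) = 2055887/2 ≈ 1.0279e+6)
m = -428428 (m = (26*(-154))*107 = -4004*107 = -428428)
(-4967010 + m)*(h + u(-1086, 1786)) = (-4967010 - 428428)*(2055887/2 - 1086) = -5395438*2053715/2 = -5540345976085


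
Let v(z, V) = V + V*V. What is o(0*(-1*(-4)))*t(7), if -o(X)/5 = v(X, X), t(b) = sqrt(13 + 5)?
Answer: 0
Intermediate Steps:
v(z, V) = V + V**2
t(b) = 3*sqrt(2) (t(b) = sqrt(18) = 3*sqrt(2))
o(X) = -5*X*(1 + X)
o(0*(-1*(-4)))*t(7) = (-5*0*(-1*(-4))*(1 + 0*(-1*(-4))))*(3*sqrt(2)) = (-5*0*4*(1 + 0*4))*(3*sqrt(2)) = (-5*0*(1 + 0))*(3*sqrt(2)) = (-5*0*1)*(3*sqrt(2)) = 0*(3*sqrt(2)) = 0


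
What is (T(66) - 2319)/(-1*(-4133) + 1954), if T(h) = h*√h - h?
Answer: -795/2029 + 22*√66/2029 ≈ -0.30373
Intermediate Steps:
T(h) = h^(3/2) - h
(T(66) - 2319)/(-1*(-4133) + 1954) = ((66^(3/2) - 1*66) - 2319)/(-1*(-4133) + 1954) = ((66*√66 - 66) - 2319)/(4133 + 1954) = ((-66 + 66*√66) - 2319)/6087 = (-2385 + 66*√66)*(1/6087) = -795/2029 + 22*√66/2029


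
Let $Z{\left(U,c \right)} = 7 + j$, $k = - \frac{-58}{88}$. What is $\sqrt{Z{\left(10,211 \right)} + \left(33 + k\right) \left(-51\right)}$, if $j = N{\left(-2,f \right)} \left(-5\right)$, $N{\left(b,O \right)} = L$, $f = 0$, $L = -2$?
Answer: $\frac{i \sqrt{822613}}{22} \approx 41.226 i$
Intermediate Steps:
$k = \frac{29}{44}$ ($k = - \frac{-58}{88} = \left(-1\right) \left(- \frac{29}{44}\right) = \frac{29}{44} \approx 0.65909$)
$N{\left(b,O \right)} = -2$
$j = 10$ ($j = \left(-2\right) \left(-5\right) = 10$)
$Z{\left(U,c \right)} = 17$ ($Z{\left(U,c \right)} = 7 + 10 = 17$)
$\sqrt{Z{\left(10,211 \right)} + \left(33 + k\right) \left(-51\right)} = \sqrt{17 + \left(33 + \frac{29}{44}\right) \left(-51\right)} = \sqrt{17 + \frac{1481}{44} \left(-51\right)} = \sqrt{17 - \frac{75531}{44}} = \sqrt{- \frac{74783}{44}} = \frac{i \sqrt{822613}}{22}$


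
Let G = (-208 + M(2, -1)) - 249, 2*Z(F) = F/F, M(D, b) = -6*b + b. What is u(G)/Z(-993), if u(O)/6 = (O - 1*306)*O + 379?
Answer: 4115940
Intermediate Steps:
M(D, b) = -5*b
Z(F) = ½ (Z(F) = (F/F)/2 = (½)*1 = ½)
G = -452 (G = (-208 - 5*(-1)) - 249 = (-208 + 5) - 249 = -203 - 249 = -452)
u(O) = 2274 + 6*O*(-306 + O) (u(O) = 6*((O - 1*306)*O + 379) = 6*((O - 306)*O + 379) = 6*((-306 + O)*O + 379) = 6*(O*(-306 + O) + 379) = 6*(379 + O*(-306 + O)) = 2274 + 6*O*(-306 + O))
u(G)/Z(-993) = (2274 - 1836*(-452) + 6*(-452)²)/(½) = (2274 + 829872 + 6*204304)*2 = (2274 + 829872 + 1225824)*2 = 2057970*2 = 4115940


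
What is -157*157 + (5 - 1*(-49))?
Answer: -24595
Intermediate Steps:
-157*157 + (5 - 1*(-49)) = -24649 + (5 + 49) = -24649 + 54 = -24595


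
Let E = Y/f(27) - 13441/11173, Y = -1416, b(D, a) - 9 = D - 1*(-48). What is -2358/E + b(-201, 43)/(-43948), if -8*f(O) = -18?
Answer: 869149188666/232209662689 ≈ 3.7430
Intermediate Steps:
b(D, a) = 57 + D (b(D, a) = 9 + (D - 1*(-48)) = 9 + (D + 48) = 9 + (48 + D) = 57 + D)
f(O) = 9/4 (f(O) = -⅛*(-18) = 9/4)
E = -21134947/33519 (E = -1416/9/4 - 13441/11173 = -1416*4/9 - 13441*1/11173 = -1888/3 - 13441/11173 = -21134947/33519 ≈ -630.54)
-2358/E + b(-201, 43)/(-43948) = -2358/(-21134947/33519) + (57 - 201)/(-43948) = -2358*(-33519/21134947) - 144*(-1/43948) = 79037802/21134947 + 36/10987 = 869149188666/232209662689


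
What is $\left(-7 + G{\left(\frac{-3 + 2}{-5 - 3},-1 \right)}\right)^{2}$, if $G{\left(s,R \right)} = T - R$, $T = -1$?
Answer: $49$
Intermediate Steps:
$G{\left(s,R \right)} = -1 - R$
$\left(-7 + G{\left(\frac{-3 + 2}{-5 - 3},-1 \right)}\right)^{2} = \left(-7 - 0\right)^{2} = \left(-7 + \left(-1 + 1\right)\right)^{2} = \left(-7 + 0\right)^{2} = \left(-7\right)^{2} = 49$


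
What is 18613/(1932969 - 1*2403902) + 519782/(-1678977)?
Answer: -276033295507/790685675541 ≈ -0.34911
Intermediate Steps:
18613/(1932969 - 1*2403902) + 519782/(-1678977) = 18613/(1932969 - 2403902) + 519782*(-1/1678977) = 18613/(-470933) - 519782/1678977 = 18613*(-1/470933) - 519782/1678977 = -18613/470933 - 519782/1678977 = -276033295507/790685675541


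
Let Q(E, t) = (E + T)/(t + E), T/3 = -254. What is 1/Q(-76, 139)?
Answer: -63/838 ≈ -0.075179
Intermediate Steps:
T = -762 (T = 3*(-254) = -762)
Q(E, t) = (-762 + E)/(E + t) (Q(E, t) = (E - 762)/(t + E) = (-762 + E)/(E + t))
1/Q(-76, 139) = 1/((-762 - 76)/(-76 + 139)) = 1/(-838/63) = -63/838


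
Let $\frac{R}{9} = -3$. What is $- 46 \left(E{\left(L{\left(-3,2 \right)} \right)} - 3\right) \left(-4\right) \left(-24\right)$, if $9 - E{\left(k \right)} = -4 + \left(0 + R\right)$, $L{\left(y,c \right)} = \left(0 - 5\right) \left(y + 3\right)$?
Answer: $-163392$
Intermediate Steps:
$R = -27$ ($R = 9 \left(-3\right) = -27$)
$L{\left(y,c \right)} = -15 - 5 y$ ($L{\left(y,c \right)} = - 5 \left(3 + y\right) = -15 - 5 y$)
$E{\left(k \right)} = 40$ ($E{\left(k \right)} = 9 - \left(-4 + \left(0 - 27\right)\right) = 9 - \left(-4 - 27\right) = 9 - -31 = 9 + 31 = 40$)
$- 46 \left(E{\left(L{\left(-3,2 \right)} \right)} - 3\right) \left(-4\right) \left(-24\right) = - 46 \left(40 - 3\right) \left(-4\right) \left(-24\right) = - 46 \cdot 37 \left(-4\right) \left(-24\right) = \left(-46\right) \left(-148\right) \left(-24\right) = 6808 \left(-24\right) = -163392$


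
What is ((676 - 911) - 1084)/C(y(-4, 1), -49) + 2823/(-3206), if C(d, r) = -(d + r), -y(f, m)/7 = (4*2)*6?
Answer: -108481/25190 ≈ -4.3065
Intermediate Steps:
y(f, m) = -336 (y(f, m) = -7*4*2*6 = -56*6 = -7*48 = -336)
C(d, r) = -d - r
((676 - 911) - 1084)/C(y(-4, 1), -49) + 2823/(-3206) = ((676 - 911) - 1084)/(-1*(-336) - 1*(-49)) + 2823/(-3206) = (-235 - 1084)/(336 + 49) + 2823*(-1/3206) = -1319/385 - 2823/3206 = -108481/25190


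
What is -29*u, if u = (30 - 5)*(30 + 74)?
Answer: -75400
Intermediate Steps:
u = 2600 (u = 25*104 = 2600)
-29*u = -29*2600 = -75400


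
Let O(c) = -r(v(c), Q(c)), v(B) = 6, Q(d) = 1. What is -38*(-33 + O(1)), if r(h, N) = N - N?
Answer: 1254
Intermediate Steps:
r(h, N) = 0
O(c) = 0 (O(c) = -1*0 = 0)
-38*(-33 + O(1)) = -38*(-33 + 0) = -38*(-33) = 1254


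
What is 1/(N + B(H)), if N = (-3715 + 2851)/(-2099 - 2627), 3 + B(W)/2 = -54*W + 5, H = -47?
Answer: 2363/12004472 ≈ 0.00019684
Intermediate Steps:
B(W) = 4 - 108*W (B(W) = -6 + 2*(-54*W + 5) = -6 + 2*(5 - 54*W) = -6 + (10 - 108*W) = 4 - 108*W)
N = 432/2363 (N = -864/(-4726) = -864*(-1/4726) = 432/2363 ≈ 0.18282)
1/(N + B(H)) = 1/(432/2363 + (4 - 108*(-47))) = 1/(432/2363 + (4 + 5076)) = 1/(432/2363 + 5080) = 1/(12004472/2363) = 2363/12004472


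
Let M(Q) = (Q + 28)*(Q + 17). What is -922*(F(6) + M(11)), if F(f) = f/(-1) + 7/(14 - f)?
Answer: -4008395/4 ≈ -1.0021e+6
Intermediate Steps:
F(f) = -f + 7/(14 - f) (F(f) = f*(-1) + 7/(14 - f) = -f + 7/(14 - f))
M(Q) = (17 + Q)*(28 + Q) (M(Q) = (28 + Q)*(17 + Q) = (17 + Q)*(28 + Q))
-922*(F(6) + M(11)) = -922*((-7 - 1*6² + 14*6)/(-14 + 6) + (476 + 11² + 45*11)) = -922*((-7 - 1*36 + 84)/(-8) + (476 + 121 + 495)) = -922*(-(-7 - 36 + 84)/8 + 1092) = -922*(-⅛*41 + 1092) = -922*(-41/8 + 1092) = -922*8695/8 = -4008395/4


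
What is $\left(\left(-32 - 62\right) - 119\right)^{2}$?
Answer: $45369$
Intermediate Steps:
$\left(\left(-32 - 62\right) - 119\right)^{2} = \left(-94 - 119\right)^{2} = \left(-213\right)^{2} = 45369$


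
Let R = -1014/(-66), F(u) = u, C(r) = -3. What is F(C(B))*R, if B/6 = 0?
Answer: -507/11 ≈ -46.091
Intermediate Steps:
B = 0 (B = 6*0 = 0)
R = 169/11 (R = -1014*(-1)/66 = -26*(-13/22) = 169/11 ≈ 15.364)
F(C(B))*R = -3*169/11 = -507/11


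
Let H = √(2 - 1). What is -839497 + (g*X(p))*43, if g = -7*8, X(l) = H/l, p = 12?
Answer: -2519093/3 ≈ -8.3970e+5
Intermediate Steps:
H = 1 (H = √1 = 1)
X(l) = 1/l
g = -56
-839497 + (g*X(p))*43 = -839497 - 56/12*43 = -839497 - 56*1/12*43 = -839497 - 14/3*43 = -839497 - 602/3 = -2519093/3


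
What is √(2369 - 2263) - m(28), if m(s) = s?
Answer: -28 + √106 ≈ -17.704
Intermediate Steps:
√(2369 - 2263) - m(28) = √(2369 - 2263) - 1*28 = √106 - 28 = -28 + √106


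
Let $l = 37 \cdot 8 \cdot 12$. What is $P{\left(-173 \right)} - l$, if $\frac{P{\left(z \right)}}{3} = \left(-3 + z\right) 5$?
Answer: $-6192$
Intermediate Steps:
$P{\left(z \right)} = -45 + 15 z$ ($P{\left(z \right)} = 3 \left(-3 + z\right) 5 = 3 \left(-15 + 5 z\right) = -45 + 15 z$)
$l = 3552$ ($l = 296 \cdot 12 = 3552$)
$P{\left(-173 \right)} - l = \left(-45 + 15 \left(-173\right)\right) - 3552 = \left(-45 - 2595\right) - 3552 = -2640 - 3552 = -6192$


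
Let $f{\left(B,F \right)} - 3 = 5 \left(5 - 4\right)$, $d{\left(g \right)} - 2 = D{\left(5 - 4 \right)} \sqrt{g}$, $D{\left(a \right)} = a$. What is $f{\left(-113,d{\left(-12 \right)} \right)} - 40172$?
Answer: $-40164$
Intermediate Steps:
$d{\left(g \right)} = 2 + \sqrt{g}$ ($d{\left(g \right)} = 2 + \left(5 - 4\right) \sqrt{g} = 2 + 1 \sqrt{g} = 2 + \sqrt{g}$)
$f{\left(B,F \right)} = 8$ ($f{\left(B,F \right)} = 3 + 5 \left(5 - 4\right) = 3 + 5 \cdot 1 = 3 + 5 = 8$)
$f{\left(-113,d{\left(-12 \right)} \right)} - 40172 = 8 - 40172 = -40164$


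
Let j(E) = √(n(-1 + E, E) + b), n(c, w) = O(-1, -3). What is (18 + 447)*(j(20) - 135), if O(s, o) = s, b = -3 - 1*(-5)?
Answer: -62310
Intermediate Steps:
b = 2 (b = -3 + 5 = 2)
n(c, w) = -1
j(E) = 1 (j(E) = √(-1 + 2) = √1 = 1)
(18 + 447)*(j(20) - 135) = (18 + 447)*(1 - 135) = 465*(-134) = -62310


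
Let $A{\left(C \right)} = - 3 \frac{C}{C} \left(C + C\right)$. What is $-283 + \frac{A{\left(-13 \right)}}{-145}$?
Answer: $- \frac{41113}{145} \approx -283.54$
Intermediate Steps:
$A{\left(C \right)} = - 6 C$ ($A{\left(C \right)} = \left(-3\right) 1 \cdot 2 C = - 3 \cdot 2 C = - 6 C$)
$-283 + \frac{A{\left(-13 \right)}}{-145} = -283 + \frac{\left(-6\right) \left(-13\right)}{-145} = -283 - \frac{78}{145} = - \frac{41113}{145}$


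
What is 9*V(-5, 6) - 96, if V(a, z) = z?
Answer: -42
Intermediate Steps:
9*V(-5, 6) - 96 = 9*6 - 96 = 54 - 96 = -42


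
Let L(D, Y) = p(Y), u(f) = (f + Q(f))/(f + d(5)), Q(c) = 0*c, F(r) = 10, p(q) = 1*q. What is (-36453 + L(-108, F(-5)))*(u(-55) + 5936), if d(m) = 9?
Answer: -9952984173/46 ≈ -2.1637e+8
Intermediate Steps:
p(q) = q
Q(c) = 0
u(f) = f/(9 + f) (u(f) = (f + 0)/(f + 9) = f/(9 + f))
L(D, Y) = Y
(-36453 + L(-108, F(-5)))*(u(-55) + 5936) = (-36453 + 10)*(-55/(9 - 55) + 5936) = -36443*(-55/(-46) + 5936) = -36443*(-55*(-1/46) + 5936) = -36443*(55/46 + 5936) = -36443*273111/46 = -9952984173/46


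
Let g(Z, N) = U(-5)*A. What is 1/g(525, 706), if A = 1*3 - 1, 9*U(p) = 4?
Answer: 9/8 ≈ 1.1250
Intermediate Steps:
U(p) = 4/9 (U(p) = (⅑)*4 = 4/9)
A = 2 (A = 3 - 1 = 2)
g(Z, N) = 8/9 (g(Z, N) = (4/9)*2 = 8/9)
1/g(525, 706) = 1/(8/9) = 9/8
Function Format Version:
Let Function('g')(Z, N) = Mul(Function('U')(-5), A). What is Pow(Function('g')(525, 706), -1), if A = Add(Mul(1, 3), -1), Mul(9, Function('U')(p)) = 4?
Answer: Rational(9, 8) ≈ 1.1250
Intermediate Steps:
Function('U')(p) = Rational(4, 9) (Function('U')(p) = Mul(Rational(1, 9), 4) = Rational(4, 9))
A = 2 (A = Add(3, -1) = 2)
Function('g')(Z, N) = Rational(8, 9) (Function('g')(Z, N) = Mul(Rational(4, 9), 2) = Rational(8, 9))
Pow(Function('g')(525, 706), -1) = Pow(Rational(8, 9), -1) = Rational(9, 8)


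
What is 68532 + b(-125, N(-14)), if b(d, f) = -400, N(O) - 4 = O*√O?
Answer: 68132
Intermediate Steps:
N(O) = 4 + O^(3/2) (N(O) = 4 + O*√O = 4 + O^(3/2))
68532 + b(-125, N(-14)) = 68532 - 400 = 68132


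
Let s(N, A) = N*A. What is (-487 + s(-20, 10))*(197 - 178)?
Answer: -13053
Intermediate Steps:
s(N, A) = A*N
(-487 + s(-20, 10))*(197 - 178) = (-487 + 10*(-20))*(197 - 178) = (-487 - 200)*19 = -687*19 = -13053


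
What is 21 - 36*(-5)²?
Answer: -879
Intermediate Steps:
21 - 36*(-5)² = 21 - 36*25 = 21 - 900 = -879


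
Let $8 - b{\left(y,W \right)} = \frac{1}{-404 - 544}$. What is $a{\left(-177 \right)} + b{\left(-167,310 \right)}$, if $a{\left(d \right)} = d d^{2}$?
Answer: $- \frac{5256873299}{948} \approx -5.5452 \cdot 10^{6}$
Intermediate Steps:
$b{\left(y,W \right)} = \frac{7585}{948}$ ($b{\left(y,W \right)} = 8 - \frac{1}{-404 - 544} = 8 - \frac{1}{-948} = 8 - - \frac{1}{948} = 8 + \frac{1}{948} = \frac{7585}{948}$)
$a{\left(d \right)} = d^{3}$
$a{\left(-177 \right)} + b{\left(-167,310 \right)} = \left(-177\right)^{3} + \frac{7585}{948} = -5545233 + \frac{7585}{948} = - \frac{5256873299}{948}$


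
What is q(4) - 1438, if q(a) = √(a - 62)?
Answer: -1438 + I*√58 ≈ -1438.0 + 7.6158*I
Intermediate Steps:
q(a) = √(-62 + a)
q(4) - 1438 = √(-62 + 4) - 1438 = √(-58) - 1438 = I*√58 - 1438 = -1438 + I*√58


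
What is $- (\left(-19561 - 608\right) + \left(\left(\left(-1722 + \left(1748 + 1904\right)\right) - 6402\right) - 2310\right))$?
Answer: $26951$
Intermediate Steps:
$- (\left(-19561 - 608\right) + \left(\left(\left(-1722 + \left(1748 + 1904\right)\right) - 6402\right) - 2310\right)) = - (-20169 + \left(\left(\left(-1722 + 3652\right) - 6402\right) - 2310\right)) = - (-20169 + \left(\left(1930 - 6402\right) - 2310\right)) = - (-20169 - 6782) = \left(-1\right) \left(-26951\right) = 26951$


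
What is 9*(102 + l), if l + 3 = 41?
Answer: 1260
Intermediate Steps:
l = 38 (l = -3 + 41 = 38)
9*(102 + l) = 9*(102 + 38) = 9*140 = 1260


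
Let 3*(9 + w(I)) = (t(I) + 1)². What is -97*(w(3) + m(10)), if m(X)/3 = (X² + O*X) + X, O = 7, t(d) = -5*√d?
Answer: -161893/3 + 970*√3/3 ≈ -53404.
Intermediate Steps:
w(I) = -9 + (1 - 5*√I)²/3 (w(I) = -9 + (-5*√I + 1)²/3 = -9 + (1 - 5*√I)²/3)
m(X) = 3*X² + 24*X (m(X) = 3*((X² + 7*X) + X) = 3*(X² + 8*X) = 3*X² + 24*X)
-97*(w(3) + m(10)) = -97*((-9 + (-1 + 5*√3)²/3) + 3*10*(8 + 10)) = -97*((-9 + (-1 + 5*√3)²/3) + 3*10*18) = -97*((-9 + (-1 + 5*√3)²/3) + 540) = -97*(531 + (-1 + 5*√3)²/3) = -51507 - 97*(-1 + 5*√3)²/3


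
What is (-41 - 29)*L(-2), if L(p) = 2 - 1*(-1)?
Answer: -210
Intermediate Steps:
L(p) = 3 (L(p) = 2 + 1 = 3)
(-41 - 29)*L(-2) = (-41 - 29)*3 = -70*3 = -210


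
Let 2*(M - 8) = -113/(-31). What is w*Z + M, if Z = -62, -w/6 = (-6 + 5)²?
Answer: 23673/62 ≈ 381.82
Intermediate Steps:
w = -6 (w = -6*(-6 + 5)² = -6*(-1)² = -6*1 = -6)
M = 609/62 (M = 8 + (-113/(-31))/2 = 8 + (-113*(-1/31))/2 = 8 + (½)*(113/31) = 8 + 113/62 = 609/62 ≈ 9.8226)
w*Z + M = -6*(-62) + 609/62 = 372 + 609/62 = 23673/62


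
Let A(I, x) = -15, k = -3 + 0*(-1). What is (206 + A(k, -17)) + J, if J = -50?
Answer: 141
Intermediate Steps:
k = -3 (k = -3 + 0 = -3)
(206 + A(k, -17)) + J = (206 - 15) - 50 = 191 - 50 = 141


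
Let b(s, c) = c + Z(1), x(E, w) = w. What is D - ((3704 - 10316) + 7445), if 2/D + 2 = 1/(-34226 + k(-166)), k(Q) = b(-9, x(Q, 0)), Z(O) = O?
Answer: -57088133/68451 ≈ -834.00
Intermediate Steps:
b(s, c) = 1 + c (b(s, c) = c + 1 = 1 + c)
k(Q) = 1 (k(Q) = 1 + 0 = 1)
D = -68450/68451 (D = 2/(-2 + 1/(-34226 + 1)) = 2/(-2 + 1/(-34225)) = 2/(-2 - 1/34225) = 2/(-68451/34225) = 2*(-34225/68451) = -68450/68451 ≈ -0.99999)
D - ((3704 - 10316) + 7445) = -68450/68451 - ((3704 - 10316) + 7445) = -68450/68451 - (-6612 + 7445) = -68450/68451 - 1*833 = -68450/68451 - 833 = -57088133/68451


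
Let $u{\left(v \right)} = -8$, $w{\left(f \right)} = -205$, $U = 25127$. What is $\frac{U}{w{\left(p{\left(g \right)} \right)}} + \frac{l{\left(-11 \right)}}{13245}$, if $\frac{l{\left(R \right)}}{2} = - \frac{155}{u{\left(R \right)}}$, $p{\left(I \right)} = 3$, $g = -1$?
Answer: $- \frac{266239337}{2172180} \approx -122.57$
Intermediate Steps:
$l{\left(R \right)} = \frac{155}{4}$ ($l{\left(R \right)} = 2 \left(- \frac{155}{-8}\right) = 2 \left(\left(-155\right) \left(- \frac{1}{8}\right)\right) = 2 \cdot \frac{155}{8} = \frac{155}{4}$)
$\frac{U}{w{\left(p{\left(g \right)} \right)}} + \frac{l{\left(-11 \right)}}{13245} = \frac{25127}{-205} + \frac{155}{4 \cdot 13245} = 25127 \left(- \frac{1}{205}\right) + \frac{155}{4} \cdot \frac{1}{13245} = - \frac{25127}{205} + \frac{31}{10596} = - \frac{266239337}{2172180}$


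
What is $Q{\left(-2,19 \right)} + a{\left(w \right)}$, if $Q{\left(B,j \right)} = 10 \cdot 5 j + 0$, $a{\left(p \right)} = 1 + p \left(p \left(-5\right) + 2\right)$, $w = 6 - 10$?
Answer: $863$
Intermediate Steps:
$w = -4$ ($w = 6 - 10 = -4$)
$a{\left(p \right)} = 1 + p \left(2 - 5 p\right)$ ($a{\left(p \right)} = 1 + p \left(- 5 p + 2\right) = 1 + p \left(2 - 5 p\right)$)
$Q{\left(B,j \right)} = 50 j$ ($Q{\left(B,j \right)} = 50 j + 0 = 50 j$)
$Q{\left(-2,19 \right)} + a{\left(w \right)} = 50 \cdot 19 + \left(1 - 5 \left(-4\right)^{2} + 2 \left(-4\right)\right) = 950 - 87 = 863$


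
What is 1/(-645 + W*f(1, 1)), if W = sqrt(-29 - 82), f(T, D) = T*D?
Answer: -215/138712 - I*sqrt(111)/416136 ≈ -0.00155 - 2.5318e-5*I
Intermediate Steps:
f(T, D) = D*T
W = I*sqrt(111) (W = sqrt(-111) = I*sqrt(111) ≈ 10.536*I)
1/(-645 + W*f(1, 1)) = 1/(-645 + (I*sqrt(111))*(1*1)) = 1/(-645 + (I*sqrt(111))*1) = 1/(-645 + I*sqrt(111))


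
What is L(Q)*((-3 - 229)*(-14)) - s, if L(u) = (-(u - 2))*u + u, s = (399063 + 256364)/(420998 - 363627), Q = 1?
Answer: 372026589/57371 ≈ 6484.6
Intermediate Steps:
s = 655427/57371 ≈ 11.424
L(u) = u + u*(2 - u) (L(u) = (-(-2 + u))*u + u = (2 - u)*u + u = u*(2 - u) + u = u + u*(2 - u))
L(Q)*((-3 - 229)*(-14)) - s = (1*(3 - 1*1))*((-3 - 229)*(-14)) - 1*655427/57371 = (1*(3 - 1))*(-232*(-14)) - 655427/57371 = (1*2)*3248 - 655427/57371 = 2*3248 - 655427/57371 = 6496 - 655427/57371 = 372026589/57371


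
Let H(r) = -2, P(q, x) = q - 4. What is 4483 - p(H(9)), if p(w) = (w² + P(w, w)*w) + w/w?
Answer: 4466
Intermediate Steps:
P(q, x) = -4 + q
p(w) = 1 + w² + w*(-4 + w) (p(w) = (w² + (-4 + w)*w) + w/w = (w² + w*(-4 + w)) + 1 = 1 + w² + w*(-4 + w))
4483 - p(H(9)) = 4483 - (1 + (-2)² - 2*(-4 - 2)) = 4483 - (1 + 4 - 2*(-6)) = 4483 - (1 + 4 + 12) = 4483 - 1*17 = 4483 - 17 = 4466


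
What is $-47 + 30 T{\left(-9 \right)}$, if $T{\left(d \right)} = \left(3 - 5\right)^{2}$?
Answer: $73$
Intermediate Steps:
$T{\left(d \right)} = 4$ ($T{\left(d \right)} = \left(-2\right)^{2} = 4$)
$-47 + 30 T{\left(-9 \right)} = -47 + 30 \cdot 4 = -47 + 120 = 73$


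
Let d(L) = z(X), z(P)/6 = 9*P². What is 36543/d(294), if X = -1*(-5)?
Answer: 12181/450 ≈ 27.069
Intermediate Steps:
X = 5
z(P) = 54*P² (z(P) = 6*(9*P²) = 54*P²)
d(L) = 1350 (d(L) = 54*5² = 54*25 = 1350)
36543/d(294) = 36543/1350 = 36543*(1/1350) = 12181/450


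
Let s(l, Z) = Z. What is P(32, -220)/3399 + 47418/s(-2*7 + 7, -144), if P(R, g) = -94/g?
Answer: -164158419/498520 ≈ -329.29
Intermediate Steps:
P(32, -220)/3399 + 47418/s(-2*7 + 7, -144) = -94/(-220)/3399 + 47418/(-144) = -94*(-1/220)*(1/3399) + 47418*(-1/144) = (47/110)*(1/3399) - 7903/24 = 47/373890 - 7903/24 = -164158419/498520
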